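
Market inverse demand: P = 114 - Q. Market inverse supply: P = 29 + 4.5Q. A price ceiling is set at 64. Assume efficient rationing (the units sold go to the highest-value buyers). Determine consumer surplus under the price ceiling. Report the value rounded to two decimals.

Without the control, 114 - Q = 29 + 4.5Q so Q* = 15.4545 and P* = 98.5455.
At the ceiling price 64, quantity supplied is (64 - 29)/4.5 = 7.7778; supply is the short side, so Q = 7.7778 trades at P = 64.
The demand price at Q = 7.7778 is 106.2222. CS is the trapezoid between demand and 64 over [0, 7.7778]: (1/2)[(114 - 64) + (106.2222 - 64)](7.7778) = 358.642.

358.64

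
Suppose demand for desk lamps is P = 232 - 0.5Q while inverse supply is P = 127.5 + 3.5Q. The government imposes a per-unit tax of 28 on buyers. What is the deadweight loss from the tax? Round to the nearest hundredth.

Pre-tax equilibrium: 232 - 0.5Q = 127.5 + 3.5Q gives Q* = 26.125, P* = 218.9375.
With the tax, buyers' net willingness to pay falls by 28: (232 - 28) - 0.5Q = 127.5 + 3.5Q, so Q_t = 19.125. Buyers pay P_b = 222.4375; sellers receive P_s = P_b - 28 = 194.4375.
Deadweight loss is the triangle between the curves from Q_t to Q*: (1/2)(26.125 - 19.125)(28) = 98.

98.00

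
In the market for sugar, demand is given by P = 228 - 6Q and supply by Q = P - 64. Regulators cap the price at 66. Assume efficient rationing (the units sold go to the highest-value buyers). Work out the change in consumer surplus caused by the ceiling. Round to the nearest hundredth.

-1334.69

Rewriting supply in inverse form: P = 64 + Q.
Without the control, 228 - 6Q = 64 + Q so Q* = 23.4286 and P* = 87.4286.
At P = 66, sellers supply (66 - 64)/1 = 2 while buyers want more, so the quantity traded is 2 at price 66.
CS goes from (1/2)(23.4286)(140.5714) = 1646.6939 to 312 (computed as (228 - 66)(2) - (1/2)(6)(2)^2), a change of -1334.6939.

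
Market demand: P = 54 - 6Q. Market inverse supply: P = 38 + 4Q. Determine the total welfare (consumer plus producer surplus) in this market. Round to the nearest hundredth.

12.80

Setting demand equal to supply, 16 = 10Q, so Q* = 1.6 and P* = 44.4.
Total surplus is the full triangle between the curves from 0 to Q*: (1/2)(1.6)(54 - 38) = 12.8.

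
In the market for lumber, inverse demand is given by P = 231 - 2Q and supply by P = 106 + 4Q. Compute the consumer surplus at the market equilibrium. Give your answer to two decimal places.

434.03

Setting demand equal to supply, 125 = 6Q, so Q* = 20.8333 and P* = 189.3333.
CS is the area between the demand curve and P* from 0 to Q*: (1/2)(20.8333)(41.6667) = 434.0278.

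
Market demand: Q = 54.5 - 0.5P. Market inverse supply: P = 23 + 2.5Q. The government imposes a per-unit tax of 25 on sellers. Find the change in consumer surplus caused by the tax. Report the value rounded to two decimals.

Rewriting demand in inverse form: P = 109 - 2Q.
Without the tax, 109 - 2Q = 23 + 2.5Q so Q* = 19.1111 and P* = 70.7778.
With the tax, sellers need 25 more per unit: 109 - 2Q = 23 + 2.5Q + 25, so Q_t = 13.5556. Buyers pay P_b = 81.8889; sellers receive P_s = P_b - 25 = 56.8889.
Consumers lose the trapezoid between P* and P_b out to Q_t plus the triangle from Q_t to Q*: change in CS = 183.7531 - 365.2346 = -181.4815.

-181.48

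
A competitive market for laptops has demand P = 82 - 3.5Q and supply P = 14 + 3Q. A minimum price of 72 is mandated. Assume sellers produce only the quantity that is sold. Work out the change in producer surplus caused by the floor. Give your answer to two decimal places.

Free-market equilibrium: 82 - 3.5Q = 14 + 3Q gives Q* = 10.4615, P* = 45.3846.
At P = 72, buyers demand (82 - 72)/3.5 = 2.8571 while sellers would supply more, so the quantity traded is 2.8571 at price 72.
PS goes from (1/2)(10.4615)(31.3846) = 164.1657 to 153.4694 (computed as (72 - 14)(2.8571) - (1/2)(3)(2.8571)^2), a change of -10.6963.

-10.70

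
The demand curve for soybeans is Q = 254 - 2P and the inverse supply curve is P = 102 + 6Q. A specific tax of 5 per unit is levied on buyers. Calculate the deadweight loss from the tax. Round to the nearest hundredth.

Rewriting demand in inverse form: P = 127 - 0.5Q.
Pre-tax equilibrium: 127 - 0.5Q = 102 + 6Q gives Q* = 3.8462, P* = 125.0769.
A tax on buyers shifts demand down by 5: (127 - 5) - 0.5Q = 102 + 6Q, so Q_t = 3.0769. Buyers pay P_b = 125.4615; sellers receive P_s = P_b - 5 = 120.4615.
The welfare triangle lost has base Q* - Q_t = 0.7692 and height t = 5, so DWL = (1/2)(0.7692)(5) = 1.9231.

1.92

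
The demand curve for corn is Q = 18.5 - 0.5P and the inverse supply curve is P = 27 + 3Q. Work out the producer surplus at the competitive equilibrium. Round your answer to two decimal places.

6.00

Rewriting demand in inverse form: P = 37 - 2Q.
Setting demand equal to supply, 10 = 5Q, so Q* = 2 and P* = 33.
Producer surplus is the triangle above supply below P*: (1/2)(2)(33 - 27) = (1/2)(2)(6) = 6.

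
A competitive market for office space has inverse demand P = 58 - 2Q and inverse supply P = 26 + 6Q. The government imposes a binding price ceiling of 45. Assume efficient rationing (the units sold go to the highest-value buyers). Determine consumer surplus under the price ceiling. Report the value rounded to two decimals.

Without the control, 58 - 2Q = 26 + 6Q so Q* = 4 and P* = 50.
At the ceiling price 45, quantity supplied is (45 - 26)/6 = 3.1667; supply is the short side, so Q = 3.1667 trades at P = 45.
The demand price at Q = 3.1667 is 51.6667. CS is the trapezoid between demand and 45 over [0, 3.1667]: (1/2)[(58 - 45) + (51.6667 - 45)](3.1667) = 31.1389.

31.14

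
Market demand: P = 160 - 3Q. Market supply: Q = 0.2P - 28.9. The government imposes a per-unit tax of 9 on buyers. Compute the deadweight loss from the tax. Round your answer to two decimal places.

Rewriting supply in inverse form: P = 144.5 + 5Q.
Pre-tax equilibrium: 160 - 3Q = 144.5 + 5Q gives Q* = 1.9375, P* = 154.1875.
With the tax, buyers' net willingness to pay falls by 9: (160 - 9) - 3Q = 144.5 + 5Q, so Q_t = 0.8125. Buyers pay P_b = 157.5625; sellers receive P_s = P_b - 9 = 148.5625.
Deadweight loss is the triangle between the curves from Q_t to Q*: (1/2)(1.9375 - 0.8125)(9) = 5.0625.

5.06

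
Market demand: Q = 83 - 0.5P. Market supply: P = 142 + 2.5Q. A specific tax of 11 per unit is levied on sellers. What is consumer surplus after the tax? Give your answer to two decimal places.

Rewriting demand in inverse form: P = 166 - 2Q.
Without the tax, 166 - 2Q = 142 + 2.5Q so Q* = 5.3333 and P* = 155.3333.
With the tax, sellers need 11 more per unit: 166 - 2Q = 142 + 2.5Q + 11, so Q_t = 2.8889. Buyers pay P_b = 160.2222; sellers receive P_s = P_b - 11 = 149.2222.
Consumer surplus is the triangle under demand above P_b: (1/2)(2.8889)(166 - 160.2222) = 8.3457.

8.35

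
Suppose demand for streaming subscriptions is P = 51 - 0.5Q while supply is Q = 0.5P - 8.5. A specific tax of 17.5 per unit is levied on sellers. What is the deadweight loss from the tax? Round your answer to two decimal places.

Rewriting supply in inverse form: P = 17 + 2Q.
Pre-tax equilibrium: 51 - 0.5Q = 17 + 2Q gives Q* = 13.6, P* = 44.2.
With the tax, sellers need 17.5 more per unit: 51 - 0.5Q = 17 + 2Q + 17.5, so Q_t = 6.6. Buyers pay P_b = 47.7; sellers receive P_s = P_b - 17.5 = 30.2.
The welfare triangle lost has base Q* - Q_t = 7 and height t = 17.5, so DWL = (1/2)(7)(17.5) = 61.25.

61.25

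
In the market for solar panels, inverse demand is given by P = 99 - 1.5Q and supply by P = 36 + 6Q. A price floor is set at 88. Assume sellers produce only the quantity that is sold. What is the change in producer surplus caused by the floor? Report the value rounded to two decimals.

Free-market equilibrium: 99 - 1.5Q = 36 + 6Q gives Q* = 8.4, P* = 86.4.
At the floor price 88, quantity demanded is (99 - 88)/1.5 = 7.3333; demand is the short side, so Q = 7.3333 trades at P = 88.
PS goes from (1/2)(8.4)(50.4) = 211.68 to 220 (computed as (88 - 36)(7.3333) - (1/2)(6)(7.3333)^2), a change of 8.32.

8.32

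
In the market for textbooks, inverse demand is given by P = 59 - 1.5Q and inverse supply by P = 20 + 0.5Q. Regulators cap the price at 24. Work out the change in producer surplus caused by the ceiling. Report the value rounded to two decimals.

Free-market equilibrium: 59 - 1.5Q = 20 + 0.5Q gives Q* = 19.5, P* = 29.75.
At P = 24, sellers supply (24 - 20)/0.5 = 8 while buyers want more, so the quantity traded is 8 at price 24.
PS goes from (1/2)(19.5)(9.75) = 95.0625 to 16 (computed as (24 - 20)(8) - (1/2)(0.5)(8)^2), a change of -79.0625.

-79.06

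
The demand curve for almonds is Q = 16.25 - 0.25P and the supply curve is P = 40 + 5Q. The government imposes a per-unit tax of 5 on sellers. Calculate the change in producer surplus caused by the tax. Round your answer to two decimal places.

Rewriting demand in inverse form: P = 65 - 4Q.
Without the tax, 65 - 4Q = 40 + 5Q so Q* = 2.7778 and P* = 53.8889.
With the tax, sellers need 5 more per unit: 65 - 4Q = 40 + 5Q + 5, so Q_t = 2.2222. Buyers pay P_b = 56.1111; sellers receive P_s = P_b - 5 = 51.1111.
PS falls from (1/2)(2.7778)(13.8889) = 19.2901 to (1/2)(2.2222)(11.1111) = 12.3457, a change of -6.9444.

-6.94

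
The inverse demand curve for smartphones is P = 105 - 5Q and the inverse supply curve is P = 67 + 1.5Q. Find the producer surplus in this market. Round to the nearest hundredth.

Set 105 - 5Q = 67 + 1.5Q, which gives 38 = 6.5Q, so Q* = 5.8462 and P* = 105 - 5(5.8462) = 75.7692.
The supply curve's price intercept is 67, so PS = (1/2)(Q*)(P* - 67) = (1/2)(5.8462)(8.7692) = 25.6331.

25.63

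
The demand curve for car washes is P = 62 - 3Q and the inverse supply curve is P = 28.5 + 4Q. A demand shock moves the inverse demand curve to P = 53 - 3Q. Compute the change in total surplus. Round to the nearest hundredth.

Initial equilibrium: Q_0 = 4.7857, P_0 = 47.6429; CS_0 = (1/2)(4.7857)(14.3571) = 34.3546, PS_0 = (1/2)(4.7857)(19.1429) = 45.8061.
New equilibrium: 53 - 3Q = 28.5 + 4Q gives Q_1 = 3.5, P_1 = 42.5; CS_1 = 18.375, PS_1 = 24.5.
Change in total surplus = (18.375 + 24.5) - (34.3546 + 45.8061) = -37.2857.

-37.29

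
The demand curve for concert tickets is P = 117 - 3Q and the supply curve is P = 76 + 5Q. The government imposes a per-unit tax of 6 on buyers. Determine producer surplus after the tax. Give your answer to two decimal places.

47.85

Pre-tax equilibrium: 117 - 3Q = 76 + 5Q gives Q* = 5.125, P* = 101.625.
A tax on buyers shifts demand down by 6: (117 - 6) - 3Q = 76 + 5Q, so Q_t = 4.375. Buyers pay P_b = 103.875; sellers receive P_s = P_b - 6 = 97.875.
PS = (1/2)(Q_t)(P_s - 76) = (1/2)(4.375)(21.875) = 47.8516.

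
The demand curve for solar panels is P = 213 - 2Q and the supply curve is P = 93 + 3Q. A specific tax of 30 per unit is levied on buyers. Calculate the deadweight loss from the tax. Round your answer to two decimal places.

Pre-tax equilibrium: 213 - 2Q = 93 + 3Q gives Q* = 24, P* = 165.
A tax on buyers shifts demand down by 30: (213 - 30) - 2Q = 93 + 3Q, so Q_t = 18. Buyers pay P_b = 177; sellers receive P_s = P_b - 30 = 147.
The welfare triangle lost has base Q* - Q_t = 6 and height t = 30, so DWL = (1/2)(6)(30) = 90.

90.00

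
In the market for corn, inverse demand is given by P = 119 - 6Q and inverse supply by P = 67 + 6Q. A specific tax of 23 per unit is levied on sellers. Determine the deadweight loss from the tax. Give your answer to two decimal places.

Pre-tax equilibrium: 119 - 6Q = 67 + 6Q gives Q* = 4.3333, P* = 93.
A tax on sellers shifts supply up by 23: 119 - 6Q = 67 + 6Q + 23, so Q_t = 2.4167. Buyers pay P_b = 104.5; sellers receive P_s = P_b - 23 = 81.5.
Deadweight loss is the triangle between the curves from Q_t to Q*: (1/2)(4.3333 - 2.4167)(23) = 22.0417.

22.04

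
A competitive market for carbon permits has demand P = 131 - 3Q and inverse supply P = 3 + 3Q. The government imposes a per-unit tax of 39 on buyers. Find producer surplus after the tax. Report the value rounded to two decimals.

Pre-tax equilibrium: 131 - 3Q = 3 + 3Q gives Q* = 21.3333, P* = 67.
A tax on buyers shifts demand down by 39: (131 - 39) - 3Q = 3 + 3Q, so Q_t = 14.8333. Buyers pay P_b = 86.5; sellers receive P_s = P_b - 39 = 47.5.
Producer surplus is the triangle above supply below P_s: (1/2)(14.8333)(47.5 - 3) = 330.0417.

330.04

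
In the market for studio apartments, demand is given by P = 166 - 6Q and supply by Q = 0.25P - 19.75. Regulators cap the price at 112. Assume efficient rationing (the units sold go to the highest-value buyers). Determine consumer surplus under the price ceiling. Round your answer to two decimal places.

241.31

Rewriting supply in inverse form: P = 79 + 4Q.
Free-market equilibrium: 166 - 6Q = 79 + 4Q gives Q* = 8.7, P* = 113.8.
At P = 112, sellers supply (112 - 79)/4 = 8.25 while buyers want more, so the quantity traded is 8.25 at price 112.
The demand price at Q = 8.25 is 116.5. CS is the trapezoid between demand and 112 over [0, 8.25]: (1/2)[(166 - 112) + (116.5 - 112)](8.25) = 241.3125.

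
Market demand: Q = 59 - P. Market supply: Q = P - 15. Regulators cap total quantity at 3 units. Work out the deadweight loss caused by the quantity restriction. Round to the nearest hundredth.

Rewriting demand in inverse form: P = 59 - Q.
Rewriting supply in inverse form: P = 15 + Q.
Without the quota, 59 - Q = 15 + Q gives Q* = 22.
At Q = 3 the demand price is 59 - (3) = 56 and the supply price is 15 + (3) = 18.
Deadweight loss is the triangle between the curves from 3 to 22: (1/2)(56 - 18)(22 - 3) = 361.

361.00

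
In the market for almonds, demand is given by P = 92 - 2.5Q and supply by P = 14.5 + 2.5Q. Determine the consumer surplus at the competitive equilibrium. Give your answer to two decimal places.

300.31

Set 92 - 2.5Q = 14.5 + 2.5Q, which gives 77.5 = 5Q, so Q* = 15.5 and P* = 92 - 2.5(15.5) = 53.25.
The demand choke price is 92, so CS = (1/2)(Q*)(92 - P*) = (1/2)(15.5)(38.75) = 300.3125.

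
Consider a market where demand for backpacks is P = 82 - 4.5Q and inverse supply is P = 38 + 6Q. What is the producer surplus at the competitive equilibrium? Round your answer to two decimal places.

52.68

Setting demand equal to supply, 44 = 10.5Q, so Q* = 4.1905 and P* = 63.1429.
PS is the area between P* and the supply curve from 0 to Q*: (1/2)(4.1905)(25.1429) = 52.6803.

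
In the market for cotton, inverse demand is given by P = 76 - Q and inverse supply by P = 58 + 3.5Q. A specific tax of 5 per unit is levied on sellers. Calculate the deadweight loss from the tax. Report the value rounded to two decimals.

Pre-tax equilibrium: 76 - Q = 58 + 3.5Q gives Q* = 4, P* = 72.
A tax on sellers shifts supply up by 5: 76 - Q = 58 + 3.5Q + 5, so Q_t = 2.8889. Buyers pay P_b = 73.1111; sellers receive P_s = P_b - 5 = 68.1111.
Deadweight loss is the triangle between the curves from Q_t to Q*: (1/2)(4 - 2.8889)(5) = 2.7778.

2.78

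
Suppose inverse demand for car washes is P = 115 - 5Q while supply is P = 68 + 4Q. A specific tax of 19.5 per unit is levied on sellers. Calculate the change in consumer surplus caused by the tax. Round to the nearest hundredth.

-44.84

Without the tax, 115 - 5Q = 68 + 4Q so Q* = 5.2222 and P* = 88.8889.
A tax on sellers shifts supply up by 19.5: 115 - 5Q = 68 + 4Q + 19.5, so Q_t = 3.0556. Buyers pay P_b = 99.7222; sellers receive P_s = P_b - 19.5 = 80.2222.
CS falls from (1/2)(5.2222)(26.1111) = 68.179 to (1/2)(3.0556)(15.2778) = 23.341, a change of -44.838.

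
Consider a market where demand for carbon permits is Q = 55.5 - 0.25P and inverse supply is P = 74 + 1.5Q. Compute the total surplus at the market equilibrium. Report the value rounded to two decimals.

Rewriting demand in inverse form: P = 222 - 4Q.
Setting demand equal to supply, 148 = 5.5Q, so Q* = 26.9091 and P* = 114.3636.
CS = (1/2)(26.9091)(107.6364) = 1448.1983 and PS = (1/2)(26.9091)(40.3636) = 543.0744, so total surplus = 1991.2727.

1991.27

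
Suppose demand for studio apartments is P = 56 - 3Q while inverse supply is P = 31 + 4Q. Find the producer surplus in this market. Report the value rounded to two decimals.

25.51

Setting demand equal to supply, 25 = 7Q, so Q* = 3.5714 and P* = 45.2857.
PS is the area between P* and the supply curve from 0 to Q*: (1/2)(3.5714)(14.2857) = 25.5102.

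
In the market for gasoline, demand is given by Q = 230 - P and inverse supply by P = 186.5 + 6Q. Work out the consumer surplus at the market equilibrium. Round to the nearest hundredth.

19.31

Rewriting demand in inverse form: P = 230 - Q.
Set 230 - Q = 186.5 + 6Q, which gives 43.5 = 7Q, so Q* = 6.2143 and P* = 230 - (6.2143) = 223.7857.
CS is the area between the demand curve and P* from 0 to Q*: (1/2)(6.2143)(6.2143) = 19.3087.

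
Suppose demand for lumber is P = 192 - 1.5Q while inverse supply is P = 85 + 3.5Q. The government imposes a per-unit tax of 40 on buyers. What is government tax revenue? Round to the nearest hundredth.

536.00

Without the tax, 192 - 1.5Q = 85 + 3.5Q so Q* = 21.4 and P* = 159.9.
A tax on buyers shifts demand down by 40: (192 - 40) - 1.5Q = 85 + 3.5Q, so Q_t = 13.4. Buyers pay P_b = 171.9; sellers receive P_s = P_b - 40 = 131.9.
Revenue is the tax times quantity traded: 40 x 13.4 = 536.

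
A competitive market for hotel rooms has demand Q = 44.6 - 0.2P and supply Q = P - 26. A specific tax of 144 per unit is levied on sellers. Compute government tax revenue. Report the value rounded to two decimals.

Rewriting demand in inverse form: P = 223 - 5Q.
Rewriting supply in inverse form: P = 26 + Q.
Without the tax, 223 - 5Q = 26 + Q so Q* = 32.8333 and P* = 58.8333.
A tax on sellers shifts supply up by 144: 223 - 5Q = 26 + Q + 144, so Q_t = 8.8333. Buyers pay P_b = 178.8333; sellers receive P_s = P_b - 144 = 34.8333.
Revenue is the tax times quantity traded: 144 x 8.8333 = 1272.

1272.00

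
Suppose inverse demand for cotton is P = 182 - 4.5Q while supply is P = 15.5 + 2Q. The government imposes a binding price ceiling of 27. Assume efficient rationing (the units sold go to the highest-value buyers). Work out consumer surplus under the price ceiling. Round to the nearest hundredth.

816.86

Free-market equilibrium: 182 - 4.5Q = 15.5 + 2Q gives Q* = 25.6154, P* = 66.7308.
At P = 27, sellers supply (27 - 15.5)/2 = 5.75 while buyers want more, so the quantity traded is 5.75 at price 27.
The demand price at Q = 5.75 is 156.125. CS is the trapezoid between demand and 27 over [0, 5.75]: (1/2)[(182 - 27) + (156.125 - 27)](5.75) = 816.8594.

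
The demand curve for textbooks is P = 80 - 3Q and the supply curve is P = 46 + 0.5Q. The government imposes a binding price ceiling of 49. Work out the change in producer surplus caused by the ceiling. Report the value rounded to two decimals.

Without the control, 80 - 3Q = 46 + 0.5Q so Q* = 9.7143 and P* = 50.8571.
At P = 49, sellers supply (49 - 46)/0.5 = 6 while buyers want more, so the quantity traded is 6 at price 49.
PS goes from (1/2)(9.7143)(4.8571) = 23.5918 to 9 (computed as (49 - 46)(6) - (1/2)(0.5)(6)^2), a change of -14.5918.

-14.59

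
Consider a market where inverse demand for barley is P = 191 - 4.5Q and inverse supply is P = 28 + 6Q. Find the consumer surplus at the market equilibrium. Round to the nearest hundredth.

Set 191 - 4.5Q = 28 + 6Q, which gives 163 = 10.5Q, so Q* = 15.5238 and P* = 191 - 4.5(15.5238) = 121.1429.
The demand choke price is 191, so CS = (1/2)(Q*)(191 - P*) = (1/2)(15.5238)(69.8571) = 542.2245.

542.22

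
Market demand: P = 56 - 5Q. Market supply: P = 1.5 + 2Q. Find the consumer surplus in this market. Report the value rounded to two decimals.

Equilibrium: 56 - 5Q = 1.5 + 2Q, so Q* = 7.7857 and P* = 17.0714.
The demand choke price is 56, so CS = (1/2)(Q*)(56 - P*) = (1/2)(7.7857)(38.9286) = 151.5434.

151.54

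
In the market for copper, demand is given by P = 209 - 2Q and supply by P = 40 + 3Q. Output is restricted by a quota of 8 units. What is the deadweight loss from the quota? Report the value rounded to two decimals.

Without the quota, 209 - 2Q = 40 + 3Q gives Q* = 33.8.
At Q = 8 the demand price is 209 - 2(8) = 193 and the supply price is 40 + 3(8) = 64.
DWL = (1/2)(gap between curves at 8) x (Q* - 8) = (1/2)(129)(25.8) = 1664.1.

1664.10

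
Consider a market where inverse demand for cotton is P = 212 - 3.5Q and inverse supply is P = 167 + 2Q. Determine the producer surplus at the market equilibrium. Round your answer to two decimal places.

Setting demand equal to supply, 45 = 5.5Q, so Q* = 8.1818 and P* = 183.3636.
The supply curve's price intercept is 167, so PS = (1/2)(Q*)(P* - 167) = (1/2)(8.1818)(16.3636) = 66.9421.

66.94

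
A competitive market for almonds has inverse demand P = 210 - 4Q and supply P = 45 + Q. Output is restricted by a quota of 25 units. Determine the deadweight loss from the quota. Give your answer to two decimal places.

Without the quota, 210 - 4Q = 45 + Q gives Q* = 33.
At Q = 25 the demand price is 210 - 4(25) = 110 and the supply price is 45 + (25) = 70.
Deadweight loss is the triangle between the curves from 25 to 33: (1/2)(110 - 70)(33 - 25) = 160.

160.00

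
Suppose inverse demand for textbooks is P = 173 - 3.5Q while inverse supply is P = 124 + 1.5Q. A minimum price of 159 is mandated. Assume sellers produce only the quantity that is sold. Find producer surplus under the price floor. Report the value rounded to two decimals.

Without the control, 173 - 3.5Q = 124 + 1.5Q so Q* = 9.8 and P* = 138.7.
At P = 159, buyers demand (173 - 159)/3.5 = 4 while sellers would supply more, so the quantity traded is 4 at price 159.
The supply price at Q = 4 is 130. PS is the trapezoid between 159 and supply over [0, 4]: (1/2)[(159 - 124) + (159 - 130)](4) = 128.

128.00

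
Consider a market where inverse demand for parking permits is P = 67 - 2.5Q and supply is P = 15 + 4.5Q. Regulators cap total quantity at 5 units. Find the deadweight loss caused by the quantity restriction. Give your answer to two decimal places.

20.64

Without the quota, 67 - 2.5Q = 15 + 4.5Q gives Q* = 7.4286.
At Q = 5 the demand price is 67 - 2.5(5) = 54.5 and the supply price is 15 + 4.5(5) = 37.5.
Deadweight loss is the triangle between the curves from 5 to 7.4286: (1/2)(54.5 - 37.5)(7.4286 - 5) = 20.6429.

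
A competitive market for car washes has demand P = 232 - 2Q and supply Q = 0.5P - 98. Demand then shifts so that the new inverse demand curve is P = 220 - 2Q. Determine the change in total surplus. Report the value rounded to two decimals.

Rewriting supply in inverse form: P = 196 + 2Q.
Initial equilibrium: Q_0 = 9, P_0 = 214; CS_0 = (1/2)(9)(18) = 81, PS_0 = (1/2)(9)(18) = 81.
New equilibrium: 220 - 2Q = 196 + 2Q gives Q_1 = 6, P_1 = 208; CS_1 = 36, PS_1 = 36.
Change in total surplus = (36 + 36) - (81 + 81) = -90.

-90.00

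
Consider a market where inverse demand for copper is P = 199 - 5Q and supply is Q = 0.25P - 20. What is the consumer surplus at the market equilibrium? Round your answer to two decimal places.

437.07

Rewriting supply in inverse form: P = 80 + 4Q.
Set 199 - 5Q = 80 + 4Q, which gives 119 = 9Q, so Q* = 13.2222 and P* = 199 - 5(13.2222) = 132.8889.
CS is the area between the demand curve and P* from 0 to Q*: (1/2)(13.2222)(66.1111) = 437.0679.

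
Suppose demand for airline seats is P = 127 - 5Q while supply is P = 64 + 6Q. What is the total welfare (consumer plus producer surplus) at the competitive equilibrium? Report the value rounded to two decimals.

180.41

Equilibrium: 127 - 5Q = 64 + 6Q, so Q* = 5.7273 and P* = 98.3636.
CS = (1/2)(5.7273)(28.6364) = 82.0041 and PS = (1/2)(5.7273)(34.3636) = 98.405, so total surplus = 180.4091.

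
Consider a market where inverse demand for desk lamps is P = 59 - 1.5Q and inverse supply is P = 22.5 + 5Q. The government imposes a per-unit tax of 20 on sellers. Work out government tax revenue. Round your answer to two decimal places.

Pre-tax equilibrium: 59 - 1.5Q = 22.5 + 5Q gives Q* = 5.6154, P* = 50.5769.
With the tax, sellers need 20 more per unit: 59 - 1.5Q = 22.5 + 5Q + 20, so Q_t = 2.5385. Buyers pay P_b = 55.1923; sellers receive P_s = P_b - 20 = 35.1923.
Tax revenue = t x Q_t = 20 x 2.5385 = 50.7692.

50.77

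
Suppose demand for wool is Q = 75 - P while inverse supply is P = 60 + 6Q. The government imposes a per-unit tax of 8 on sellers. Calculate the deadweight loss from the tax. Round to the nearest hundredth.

Rewriting demand in inverse form: P = 75 - Q.
Without the tax, 75 - Q = 60 + 6Q so Q* = 2.1429 and P* = 72.8571.
With the tax, sellers need 8 more per unit: 75 - Q = 60 + 6Q + 8, so Q_t = 1. Buyers pay P_b = 74; sellers receive P_s = P_b - 8 = 66.
Deadweight loss is the triangle between the curves from Q_t to Q*: (1/2)(2.1429 - 1)(8) = 4.5714.

4.57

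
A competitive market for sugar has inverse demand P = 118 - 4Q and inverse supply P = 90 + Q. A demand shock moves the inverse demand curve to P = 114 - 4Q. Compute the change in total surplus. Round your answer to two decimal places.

-20.80

Initial equilibrium: Q_0 = 5.6, P_0 = 95.6; CS_0 = (1/2)(5.6)(22.4) = 62.72, PS_0 = (1/2)(5.6)(5.6) = 15.68.
New equilibrium: 114 - 4Q = 90 + Q gives Q_1 = 4.8, P_1 = 94.8; CS_1 = 46.08, PS_1 = 11.52.
Change in total surplus = (46.08 + 11.52) - (62.72 + 15.68) = -20.8.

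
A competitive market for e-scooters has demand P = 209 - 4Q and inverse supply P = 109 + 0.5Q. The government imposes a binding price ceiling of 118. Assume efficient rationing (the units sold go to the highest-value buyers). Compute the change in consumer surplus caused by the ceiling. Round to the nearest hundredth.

2.35

Free-market equilibrium: 209 - 4Q = 109 + 0.5Q gives Q* = 22.2222, P* = 120.1111.
At the ceiling price 118, quantity supplied is (118 - 109)/0.5 = 18; supply is the short side, so Q = 18 trades at P = 118.
CS goes from (1/2)(22.2222)(88.8889) = 987.6543 to 990 (computed as (209 - 118)(18) - (1/2)(4)(18)^2), a change of 2.3457.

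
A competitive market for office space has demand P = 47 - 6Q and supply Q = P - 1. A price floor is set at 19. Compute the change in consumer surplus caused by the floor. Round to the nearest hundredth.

-64.22

Rewriting supply in inverse form: P = 1 + Q.
Without the control, 47 - 6Q = 1 + Q so Q* = 6.5714 and P* = 7.5714.
At P = 19, buyers demand (47 - 19)/6 = 4.6667 while sellers would supply more, so the quantity traded is 4.6667 at price 19.
CS goes from (1/2)(6.5714)(39.4286) = 129.551 to 65.3333 (computed as (47 - 19)(4.6667) - (1/2)(6)(4.6667)^2), a change of -64.2177.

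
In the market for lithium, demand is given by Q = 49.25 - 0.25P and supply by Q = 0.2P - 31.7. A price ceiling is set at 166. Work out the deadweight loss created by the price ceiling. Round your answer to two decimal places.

34.72

Rewriting demand in inverse form: P = 197 - 4Q.
Rewriting supply in inverse form: P = 158.5 + 5Q.
Without the control, 197 - 4Q = 158.5 + 5Q so Q* = 4.2778 and P* = 179.8889.
At P = 166, sellers supply (166 - 158.5)/5 = 1.5 while buyers want more, so the quantity traded is 1.5 at price 166.
The lost-trades triangle has base Q* - 1.5 = 2.7778 and height equal to the gap between the curves at Q = 1.5, which is 191 - 166 = 25. DWL = (1/2)(2.7778)(25) = 34.7222.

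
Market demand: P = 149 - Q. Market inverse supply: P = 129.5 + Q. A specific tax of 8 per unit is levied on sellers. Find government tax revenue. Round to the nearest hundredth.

46.00

Without the tax, 149 - Q = 129.5 + Q so Q* = 9.75 and P* = 139.25.
With the tax, sellers need 8 more per unit: 149 - Q = 129.5 + Q + 8, so Q_t = 5.75. Buyers pay P_b = 143.25; sellers receive P_s = P_b - 8 = 135.25.
Tax revenue = t x Q_t = 8 x 5.75 = 46.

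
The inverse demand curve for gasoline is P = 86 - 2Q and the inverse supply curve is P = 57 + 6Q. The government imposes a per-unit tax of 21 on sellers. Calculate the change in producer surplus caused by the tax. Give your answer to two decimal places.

Without the tax, 86 - 2Q = 57 + 6Q so Q* = 3.625 and P* = 78.75.
A tax on sellers shifts supply up by 21: 86 - 2Q = 57 + 6Q + 21, so Q_t = 1. Buyers pay P_b = 84; sellers receive P_s = P_b - 21 = 63.
PS falls from (1/2)(3.625)(21.75) = 39.4219 to (1/2)(1)(6) = 3, a change of -36.4219.

-36.42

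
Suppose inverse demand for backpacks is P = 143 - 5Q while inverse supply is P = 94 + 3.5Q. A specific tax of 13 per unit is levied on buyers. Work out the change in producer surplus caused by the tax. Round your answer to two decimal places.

Pre-tax equilibrium: 143 - 5Q = 94 + 3.5Q gives Q* = 5.7647, P* = 114.1765.
A tax on buyers shifts demand down by 13: (143 - 13) - 5Q = 94 + 3.5Q, so Q_t = 4.2353. Buyers pay P_b = 121.8235; sellers receive P_s = P_b - 13 = 108.8235.
PS falls from (1/2)(5.7647)(20.1765) = 58.1557 to (1/2)(4.2353)(14.8235) = 31.391, a change of -26.7647.

-26.76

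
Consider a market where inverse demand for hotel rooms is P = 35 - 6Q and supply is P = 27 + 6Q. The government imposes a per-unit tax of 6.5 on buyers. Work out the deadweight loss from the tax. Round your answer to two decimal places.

Pre-tax equilibrium: 35 - 6Q = 27 + 6Q gives Q* = 0.6667, P* = 31.
A tax on buyers shifts demand down by 6.5: (35 - 6.5) - 6Q = 27 + 6Q, so Q_t = 0.125. Buyers pay P_b = 34.25; sellers receive P_s = P_b - 6.5 = 27.75.
The welfare triangle lost has base Q* - Q_t = 0.5417 and height t = 6.5, so DWL = (1/2)(0.5417)(6.5) = 1.7604.

1.76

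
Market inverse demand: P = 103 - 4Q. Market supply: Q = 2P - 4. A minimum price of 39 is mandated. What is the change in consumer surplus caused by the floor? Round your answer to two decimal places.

-495.51

Rewriting supply in inverse form: P = 2 + 0.5Q.
Free-market equilibrium: 103 - 4Q = 2 + 0.5Q gives Q* = 22.4444, P* = 13.2222.
At the floor price 39, quantity demanded is (103 - 39)/4 = 16; demand is the short side, so Q = 16 trades at P = 39.
CS goes from (1/2)(22.4444)(89.7778) = 1007.5062 to 512 (computed as (103 - 39)(16) - (1/2)(4)(16)^2), a change of -495.5062.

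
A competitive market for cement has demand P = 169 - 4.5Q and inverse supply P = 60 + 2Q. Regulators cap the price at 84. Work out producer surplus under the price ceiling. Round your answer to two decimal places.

144.00

Free-market equilibrium: 169 - 4.5Q = 60 + 2Q gives Q* = 16.7692, P* = 93.5385.
At P = 84, sellers supply (84 - 60)/2 = 12 while buyers want more, so the quantity traded is 12 at price 84.
PS is the triangle above supply below 84: (1/2)(12)(84 - 60) = 144.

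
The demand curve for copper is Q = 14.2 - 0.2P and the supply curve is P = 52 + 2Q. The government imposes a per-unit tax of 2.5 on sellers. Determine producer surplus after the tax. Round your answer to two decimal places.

Rewriting demand in inverse form: P = 71 - 5Q.
Pre-tax equilibrium: 71 - 5Q = 52 + 2Q gives Q* = 2.7143, P* = 57.4286.
With the tax, sellers need 2.5 more per unit: 71 - 5Q = 52 + 2Q + 2.5, so Q_t = 2.3571. Buyers pay P_b = 59.2143; sellers receive P_s = P_b - 2.5 = 56.7143.
PS = (1/2)(Q_t)(P_s - 52) = (1/2)(2.3571)(4.7143) = 5.5561.

5.56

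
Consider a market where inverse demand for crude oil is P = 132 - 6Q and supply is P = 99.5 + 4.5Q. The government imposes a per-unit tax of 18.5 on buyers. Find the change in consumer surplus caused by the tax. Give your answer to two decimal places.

-23.41

Without the tax, 132 - 6Q = 99.5 + 4.5Q so Q* = 3.0952 and P* = 113.4286.
A tax on buyers shifts demand down by 18.5: (132 - 18.5) - 6Q = 99.5 + 4.5Q, so Q_t = 1.3333. Buyers pay P_b = 124; sellers receive P_s = P_b - 18.5 = 105.5.
Consumers lose the trapezoid between P* and P_b out to Q_t plus the triangle from Q_t to Q*: change in CS = 5.3333 - 28.7415 = -23.4082.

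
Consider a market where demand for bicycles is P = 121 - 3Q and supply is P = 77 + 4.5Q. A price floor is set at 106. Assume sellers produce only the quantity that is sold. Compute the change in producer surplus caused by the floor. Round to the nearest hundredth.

Free-market equilibrium: 121 - 3Q = 77 + 4.5Q gives Q* = 5.8667, P* = 103.4.
At P = 106, buyers demand (121 - 106)/3 = 5 while sellers would supply more, so the quantity traded is 5 at price 106.
PS goes from (1/2)(5.8667)(26.4) = 77.44 to 88.75 (computed as (106 - 77)(5) - (1/2)(4.5)(5)^2), a change of 11.31.

11.31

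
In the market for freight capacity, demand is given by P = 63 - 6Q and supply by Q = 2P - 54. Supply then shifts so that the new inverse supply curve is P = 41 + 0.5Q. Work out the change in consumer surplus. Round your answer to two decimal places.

-57.66

Rewriting supply in inverse form: P = 27 + 0.5Q.
Initial equilibrium: Q_0 = 5.5385, P_0 = 29.7692; CS_0 = (1/2)(5.5385)(33.2308) = 92.0237, PS_0 = (1/2)(5.5385)(2.7692) = 7.6686.
New equilibrium: 63 - 6Q = 41 + 0.5Q gives Q_1 = 3.3846, P_1 = 42.6923; CS_1 = 34.3669, PS_1 = 2.8639.
Change in consumer surplus = 34.3669 - 92.0237 = -57.6568.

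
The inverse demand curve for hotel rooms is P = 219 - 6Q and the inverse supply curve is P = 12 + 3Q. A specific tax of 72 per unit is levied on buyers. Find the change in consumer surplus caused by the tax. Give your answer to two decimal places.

-912.00

Pre-tax equilibrium: 219 - 6Q = 12 + 3Q gives Q* = 23, P* = 81.
A tax on buyers shifts demand down by 72: (219 - 72) - 6Q = 12 + 3Q, so Q_t = 15. Buyers pay P_b = 129; sellers receive P_s = P_b - 72 = 57.
CS falls from (1/2)(23)(138) = 1587 to (1/2)(15)(90) = 675, a change of -912.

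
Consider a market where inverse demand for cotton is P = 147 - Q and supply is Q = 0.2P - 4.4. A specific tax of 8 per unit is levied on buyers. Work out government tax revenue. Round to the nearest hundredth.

Rewriting supply in inverse form: P = 22 + 5Q.
Without the tax, 147 - Q = 22 + 5Q so Q* = 20.8333 and P* = 126.1667.
With the tax, buyers' net willingness to pay falls by 8: (147 - 8) - Q = 22 + 5Q, so Q_t = 19.5. Buyers pay P_b = 127.5; sellers receive P_s = P_b - 8 = 119.5.
Tax revenue = t x Q_t = 8 x 19.5 = 156.

156.00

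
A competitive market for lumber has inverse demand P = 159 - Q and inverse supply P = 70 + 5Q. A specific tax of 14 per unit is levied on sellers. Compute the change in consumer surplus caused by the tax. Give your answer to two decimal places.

-31.89

Pre-tax equilibrium: 159 - Q = 70 + 5Q gives Q* = 14.8333, P* = 144.1667.
With the tax, sellers need 14 more per unit: 159 - Q = 70 + 5Q + 14, so Q_t = 12.5. Buyers pay P_b = 146.5; sellers receive P_s = P_b - 14 = 132.5.
Consumers lose the trapezoid between P* and P_b out to Q_t plus the triangle from Q_t to Q*: change in CS = 78.125 - 110.0139 = -31.8889.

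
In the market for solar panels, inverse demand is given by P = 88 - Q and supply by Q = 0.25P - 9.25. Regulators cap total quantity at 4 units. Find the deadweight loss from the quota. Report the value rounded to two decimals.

96.10

Rewriting supply in inverse form: P = 37 + 4Q.
Without the quota, 88 - Q = 37 + 4Q gives Q* = 10.2.
At Q = 4 the demand price is 88 - (4) = 84 and the supply price is 37 + 4(4) = 53.
DWL = (1/2)(gap between curves at 4) x (Q* - 4) = (1/2)(31)(6.2) = 96.1.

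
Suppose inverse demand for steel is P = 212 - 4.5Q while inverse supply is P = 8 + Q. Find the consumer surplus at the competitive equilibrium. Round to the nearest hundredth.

3095.40

Setting demand equal to supply, 204 = 5.5Q, so Q* = 37.0909 and P* = 45.0909.
The demand choke price is 212, so CS = (1/2)(Q*)(212 - P*) = (1/2)(37.0909)(166.9091) = 3095.405.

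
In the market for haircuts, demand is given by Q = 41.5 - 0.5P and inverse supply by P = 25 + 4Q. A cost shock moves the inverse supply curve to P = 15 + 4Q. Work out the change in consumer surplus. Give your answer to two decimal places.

Rewriting demand in inverse form: P = 83 - 2Q.
Initial equilibrium: Q_0 = 9.6667, P_0 = 63.6667; CS_0 = (1/2)(9.6667)(19.3333) = 93.4444, PS_0 = (1/2)(9.6667)(38.6667) = 186.8889.
New equilibrium: 83 - 2Q = 15 + 4Q gives Q_1 = 11.3333, P_1 = 60.3333; CS_1 = 128.4444, PS_1 = 256.8889.
Change in consumer surplus = 128.4444 - 93.4444 = 35.

35.00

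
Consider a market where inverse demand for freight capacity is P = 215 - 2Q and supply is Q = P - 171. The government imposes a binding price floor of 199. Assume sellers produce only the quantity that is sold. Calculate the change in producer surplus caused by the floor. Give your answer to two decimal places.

Rewriting supply in inverse form: P = 171 + Q.
Without the control, 215 - 2Q = 171 + Q so Q* = 14.6667 and P* = 185.6667.
At P = 199, buyers demand (215 - 199)/2 = 8 while sellers would supply more, so the quantity traded is 8 at price 199.
PS goes from (1/2)(14.6667)(14.6667) = 107.5556 to 192 (computed as (199 - 171)(8) - (1/2)(1)(8)^2), a change of 84.4444.

84.44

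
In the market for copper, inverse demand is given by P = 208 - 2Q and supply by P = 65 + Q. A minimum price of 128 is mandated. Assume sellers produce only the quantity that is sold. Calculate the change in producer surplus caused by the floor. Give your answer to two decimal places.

Without the control, 208 - 2Q = 65 + Q so Q* = 47.6667 and P* = 112.6667.
At P = 128, buyers demand (208 - 128)/2 = 40 while sellers would supply more, so the quantity traded is 40 at price 128.
PS goes from (1/2)(47.6667)(47.6667) = 1136.0556 to 1720 (computed as (128 - 65)(40) - (1/2)(1)(40)^2), a change of 583.9444.

583.94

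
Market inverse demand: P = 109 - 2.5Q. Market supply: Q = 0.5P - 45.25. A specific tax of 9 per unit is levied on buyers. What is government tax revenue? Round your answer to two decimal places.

Rewriting supply in inverse form: P = 90.5 + 2Q.
Pre-tax equilibrium: 109 - 2.5Q = 90.5 + 2Q gives Q* = 4.1111, P* = 98.7222.
With the tax, buyers' net willingness to pay falls by 9: (109 - 9) - 2.5Q = 90.5 + 2Q, so Q_t = 2.1111. Buyers pay P_b = 103.7222; sellers receive P_s = P_b - 9 = 94.7222.
Revenue is the tax times quantity traded: 9 x 2.1111 = 19.

19.00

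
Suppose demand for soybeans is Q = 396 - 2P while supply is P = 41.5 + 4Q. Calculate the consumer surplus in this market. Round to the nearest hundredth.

302.37

Rewriting demand in inverse form: P = 198 - 0.5Q.
Set 198 - 0.5Q = 41.5 + 4Q, which gives 156.5 = 4.5Q, so Q* = 34.7778 and P* = 198 - 0.5(34.7778) = 180.6111.
The demand choke price is 198, so CS = (1/2)(Q*)(198 - P*) = (1/2)(34.7778)(17.3889) = 302.3735.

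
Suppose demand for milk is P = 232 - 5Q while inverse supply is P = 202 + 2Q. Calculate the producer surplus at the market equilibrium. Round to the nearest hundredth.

Setting demand equal to supply, 30 = 7Q, so Q* = 4.2857 and P* = 210.5714.
Producer surplus is the triangle above supply below P*: (1/2)(4.2857)(210.5714 - 202) = (1/2)(4.2857)(8.5714) = 18.3673.

18.37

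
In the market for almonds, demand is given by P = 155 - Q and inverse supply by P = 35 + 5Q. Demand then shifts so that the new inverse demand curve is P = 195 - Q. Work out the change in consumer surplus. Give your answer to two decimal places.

Initial equilibrium: Q_0 = 20, P_0 = 135; CS_0 = (1/2)(20)(20) = 200, PS_0 = (1/2)(20)(100) = 1000.
New equilibrium: 195 - Q = 35 + 5Q gives Q_1 = 26.6667, P_1 = 168.3333; CS_1 = 355.5556, PS_1 = 1777.7778.
Change in consumer surplus = 355.5556 - 200 = 155.5556.

155.56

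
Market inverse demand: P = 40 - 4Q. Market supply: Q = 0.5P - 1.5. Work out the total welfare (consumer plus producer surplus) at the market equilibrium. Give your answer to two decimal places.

Rewriting supply in inverse form: P = 3 + 2Q.
Set 40 - 4Q = 3 + 2Q, which gives 37 = 6Q, so Q* = 6.1667 and P* = 40 - 4(6.1667) = 15.3333.
CS = (1/2)(6.1667)(24.6667) = 76.0556 and PS = (1/2)(6.1667)(12.3333) = 38.0278, so total surplus = 114.0833.

114.08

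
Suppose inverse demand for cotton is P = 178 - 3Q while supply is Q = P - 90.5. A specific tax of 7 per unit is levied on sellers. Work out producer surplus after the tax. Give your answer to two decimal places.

202.51

Rewriting supply in inverse form: P = 90.5 + Q.
Without the tax, 178 - 3Q = 90.5 + Q so Q* = 21.875 and P* = 112.375.
A tax on sellers shifts supply up by 7: 178 - 3Q = 90.5 + Q + 7, so Q_t = 20.125. Buyers pay P_b = 117.625; sellers receive P_s = P_b - 7 = 110.625.
Producer surplus is the triangle above supply below P_s: (1/2)(20.125)(110.625 - 90.5) = 202.5078.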